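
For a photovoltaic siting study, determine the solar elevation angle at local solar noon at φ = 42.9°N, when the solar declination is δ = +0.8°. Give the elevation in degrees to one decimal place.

47.9°

At local noon the hour angle is zero, so the zenith angle equals |φ − δ| = |+42.9° − (+0.800°)| = 42.100°.
Elevation = 90° − 42.100° = 47.9°.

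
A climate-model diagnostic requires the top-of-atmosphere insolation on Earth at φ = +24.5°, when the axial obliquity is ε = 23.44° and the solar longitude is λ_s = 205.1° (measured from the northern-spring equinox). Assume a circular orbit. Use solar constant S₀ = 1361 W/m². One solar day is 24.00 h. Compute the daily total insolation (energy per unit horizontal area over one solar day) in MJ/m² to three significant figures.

29.6 MJ/m²

Solar declination: sin δ = sin ε · sin λ_s = sin 23.44° × sin 205.1° = -0.16874, so δ = -9.715°.
cos H₀ = −tan(+24.5°) tan(-9.715°) = 0.0780, H₀ = 1.4927 rad.
Bracket: H₀ sin φ sin δ + cos φ cos δ sin H₀ = 1.4927×0.41469×-0.16874 + 0.90996×0.98566×0.99695 = -0.104451 + 0.894176 = 0.789725.
Q̄ = (S₀/π) × [bracket] = (1361/π) × 0.789725 = 342.12 W/m².
Daily total = Q̄ × 24.00 h × 3600 s/h = 342.12 × 24.00 × 3600 / 10⁶ = 29.56 MJ/m².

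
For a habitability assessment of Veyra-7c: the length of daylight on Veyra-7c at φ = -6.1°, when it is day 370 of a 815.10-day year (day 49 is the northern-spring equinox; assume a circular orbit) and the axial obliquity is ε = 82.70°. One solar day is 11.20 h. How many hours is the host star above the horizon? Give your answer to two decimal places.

Solar longitude: λ_s = 360° × (370 − 49)/815.10 = 141.774°.
sin δ = sin 82.70° × sin 141.774° = 0.61375, so δ = +37.861°.
cos H₀ = −tan φ · tan δ = −tan(-6.1°) × tan(+37.861°) = 0.0831, so H₀ = 1.4876 rad = 85.23°.
Daylight = 2H₀/(2π) × 11.20 h = (1.4876/π) × 11.20 = 5.30 h.

5.30 h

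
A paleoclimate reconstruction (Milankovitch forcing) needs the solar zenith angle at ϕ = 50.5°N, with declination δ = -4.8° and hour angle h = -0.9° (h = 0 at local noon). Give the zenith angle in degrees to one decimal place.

cos θ_z = sin ϕ sin δ + cos ϕ cos δ cos h = -0.064568 + 0.633769 = 0.569201.
θ_z = arccos(0.569201) = 55.3°.

θ_z = 55.3°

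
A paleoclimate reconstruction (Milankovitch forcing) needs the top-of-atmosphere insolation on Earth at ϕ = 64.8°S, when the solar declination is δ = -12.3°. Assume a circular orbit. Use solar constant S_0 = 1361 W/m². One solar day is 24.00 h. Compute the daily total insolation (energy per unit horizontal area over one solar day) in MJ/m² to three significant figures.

28.6 MJ/m²

cos h₀ = −tan(-64.8°) tan(-12.300°) = -0.4633, h₀ = 2.0526 rad.
Bracket: h₀ sin ϕ sin δ + cos ϕ cos δ sin h₀ = 2.0526×-0.90483×-0.21303 + 0.42578×0.97705×0.88618 = 0.395651 + 0.368658 = 0.764309.
Q̄ = (S_0/π) × [bracket] = (1361/π) × 0.764309 = 331.11 W/m².
Daily total = Q̄ × 24.00 h × 3600 s/h = 331.11 × 24.00 × 3600 / 10⁶ = 28.61 MJ/m².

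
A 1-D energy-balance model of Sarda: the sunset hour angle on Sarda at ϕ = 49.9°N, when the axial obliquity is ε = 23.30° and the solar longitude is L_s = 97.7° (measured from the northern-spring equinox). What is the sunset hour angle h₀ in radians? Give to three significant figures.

Solar declination: sin δ = sin ε · sin L_s = sin 23.30° × sin 97.7° = 0.39198, so δ = +23.078°.
cos h₀ = −tan ϕ · tan δ = −tan(+49.9°) × tan(+23.078°) = -0.5060, so h₀ = 2.1013 rad = 120.40°.

h₀ = 2.10 rad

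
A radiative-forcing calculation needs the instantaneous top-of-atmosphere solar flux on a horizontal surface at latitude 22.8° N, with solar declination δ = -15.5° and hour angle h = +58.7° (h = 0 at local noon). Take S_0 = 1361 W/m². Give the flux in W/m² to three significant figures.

cos θ_z = sin ϕ sin δ + cos ϕ cos δ cos h = -0.103559 + 0.461507 = 0.357948.
Flux = S_0 · cos θ_z = 1361 × 0.357948 = 487.2 W/m².

487 W/m²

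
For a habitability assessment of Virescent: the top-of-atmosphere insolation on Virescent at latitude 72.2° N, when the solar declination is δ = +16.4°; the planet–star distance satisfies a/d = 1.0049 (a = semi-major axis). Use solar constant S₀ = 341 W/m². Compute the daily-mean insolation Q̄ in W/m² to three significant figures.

Q̄ ≈ 93.3 W/m²

cos H₀ = −tan(+72.2°) tan(+16.400°) = -0.9167, H₀ = 2.7305 rad.
Bracket: H₀ sin φ sin δ + cos φ cos δ sin H₀ = 2.7305×0.95213×0.28234 + 0.30570×0.95931×0.39961 = 0.734025 + 0.117190 = 0.851215.
Inverse-square distance factor (a/d)² = 1.0049² = 1.009824.
Q̄ = (S₀/π) × 1.009824 × [bracket] = (341/π) × 1.009824 × 0.851215 = 93.30 W/m².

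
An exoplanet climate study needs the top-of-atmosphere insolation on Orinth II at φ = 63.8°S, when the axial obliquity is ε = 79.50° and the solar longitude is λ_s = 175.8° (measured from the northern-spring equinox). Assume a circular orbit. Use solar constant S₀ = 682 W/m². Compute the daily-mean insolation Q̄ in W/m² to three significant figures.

Q̄ ≈ 74.6 W/m²

Solar declination: sin δ = sin ε · sin λ_s = sin 79.50° × sin 175.8° = 0.07201, so δ = +4.130°.
cos H₀ = −tan(-63.8°) tan(+4.130°) = 0.1467, H₀ = 1.4235 rad.
Bracket: H₀ sin φ sin δ + cos φ cos δ sin H₀ = 1.4235×-0.89726×0.07201 + 0.44151×0.99740×0.98918 = -0.091975 + 0.435597 = 0.343622.
Q̄ = (S₀/π) × [bracket] = (682/π) × 0.343622 = 74.60 W/m².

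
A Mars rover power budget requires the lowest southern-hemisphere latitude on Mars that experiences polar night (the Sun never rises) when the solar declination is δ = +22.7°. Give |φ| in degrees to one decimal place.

|φ| = 67.3°

Polar night requires cos H₀ = −tan φ tan δ ≥ 1, i.e. tan φ tan δ ≤ −1.
The boundary is |tan φ| · |tan δ| = 1, so |φ| = 90° − |δ| = 90° − 22.7° = 67.3° in the southern hemisphere.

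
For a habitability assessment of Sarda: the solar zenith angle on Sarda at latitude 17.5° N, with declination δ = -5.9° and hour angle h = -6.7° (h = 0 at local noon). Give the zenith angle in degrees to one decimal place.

θ_z = 24.3°

cos θ_z = sin φ sin δ + cos φ cos δ cos h = -0.030910 + 0.942186 = 0.911276.
θ_z = arccos(0.911276) = 24.3°.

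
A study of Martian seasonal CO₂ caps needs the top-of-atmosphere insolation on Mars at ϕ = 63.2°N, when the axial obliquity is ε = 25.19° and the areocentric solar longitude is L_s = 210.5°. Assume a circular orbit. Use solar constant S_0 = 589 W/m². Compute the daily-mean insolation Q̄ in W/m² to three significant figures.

Q̄ ≈ 33.8 W/m²

sin δ = sin 25.19° × sin 210.5° = -0.21602, so δ = -12.475°.
cos h₀ = −tan(+63.2°) tan(-12.475°) = 0.4380, h₀ = 1.1174 rad.
Bracket: h₀ sin ϕ sin δ + cos ϕ cos δ sin h₀ = 1.1174×0.89259×-0.21602 + 0.45088×0.97639×0.89898 = -0.215454 + 0.395762 = 0.180308.
Q̄ = (S_0/π) × [bracket] = (589/π) × 0.180308 = 33.80 W/m².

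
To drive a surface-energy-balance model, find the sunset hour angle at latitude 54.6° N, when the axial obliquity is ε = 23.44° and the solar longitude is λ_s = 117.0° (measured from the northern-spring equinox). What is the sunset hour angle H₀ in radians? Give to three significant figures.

H₀ = 2.13 rad

Solar declination: sin δ = sin ε · sin λ_s = sin 23.44° × sin 117.0° = 0.35443, so δ = +20.759°.
cos H₀ = −tan φ · tan δ = −tan(+54.6°) × tan(+20.759°) = -0.5334, so H₀ = 2.1334 rad = 122.23°.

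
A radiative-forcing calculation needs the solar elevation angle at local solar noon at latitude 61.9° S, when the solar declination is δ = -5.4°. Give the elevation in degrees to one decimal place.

At local noon the hour angle is zero, so the zenith angle equals |ϕ − δ| = |-61.9° − (-5.400°)| = 56.500°.
Elevation = 90° − 56.500° = 33.5°.

33.5°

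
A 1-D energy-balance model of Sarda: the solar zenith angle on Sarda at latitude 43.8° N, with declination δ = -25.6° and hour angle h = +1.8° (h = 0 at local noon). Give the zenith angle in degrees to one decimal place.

θ_z = 69.4°

cos θ_z = sin ϕ sin δ + cos ϕ cos δ cos h = -0.299065 + 0.650586 = 0.351521.
θ_z = arccos(0.351521) = 69.4°.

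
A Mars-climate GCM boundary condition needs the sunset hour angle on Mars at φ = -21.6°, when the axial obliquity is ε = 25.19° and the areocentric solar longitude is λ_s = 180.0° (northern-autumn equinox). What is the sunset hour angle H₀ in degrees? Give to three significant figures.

sin δ = sin 25.19° × sin 180.0° = 0.00000, so δ = +0.000°.
cos H₀ = −tan φ · tan δ = −tan(-21.6°) × tan(+0.000°) = 0.0000, so H₀ = 1.5708 rad = 90.00°.

H₀ = 90.0°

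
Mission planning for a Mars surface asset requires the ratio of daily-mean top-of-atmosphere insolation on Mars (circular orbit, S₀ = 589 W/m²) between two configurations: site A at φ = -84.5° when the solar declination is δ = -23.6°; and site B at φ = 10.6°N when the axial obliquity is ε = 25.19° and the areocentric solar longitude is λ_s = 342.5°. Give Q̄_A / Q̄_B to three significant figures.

— Configuration A (φ=-84.5°):
cos H₀ = −tan(-84.5°) tan(-23.600°) = -4.5373 ≤ −1 ⇒ polar day, H₀ = π.
Bracket: H₀ sin φ sin δ + cos φ cos δ sin H₀ = 3.1416×-0.99540×-0.40035 + 0.09585×0.91636×0.00000 = 1.251954 + 0.000000 = 1.251954.
Q̄ = (S₀/π) × [bracket] = (589/π) × 1.251954 = 234.72 W/m².
— Configuration B (φ=+10.6°):
sin δ = sin 25.19° × sin 342.5° = -0.12799, so δ = -7.353°.
cos H₀ = −tan(+10.6°) tan(-7.353°) = 0.0242, H₀ = 1.5466 rad.
Bracket: H₀ sin φ sin δ + cos φ cos δ sin H₀ = 1.5466×0.18395×-0.12799 + 0.98294×0.99178×0.99971 = -0.036413 + 0.974578 = 0.938165.
Q̄ = (S₀/π) × [bracket] = (589/π) × 0.938165 = 175.89 W/m².
Ratio Q̄_A / Q̄_B = 234.72 / 175.89 = 1.334.

Q̄_A / Q̄_B ≈ 1.33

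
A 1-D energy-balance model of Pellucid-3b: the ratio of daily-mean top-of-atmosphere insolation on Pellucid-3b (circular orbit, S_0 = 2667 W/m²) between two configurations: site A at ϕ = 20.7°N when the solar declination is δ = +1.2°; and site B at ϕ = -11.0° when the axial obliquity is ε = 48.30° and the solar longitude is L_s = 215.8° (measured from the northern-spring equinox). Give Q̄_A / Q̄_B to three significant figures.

— Configuration A (ϕ=+20.7°):
cos h₀ = −tan(+20.7°) tan(+1.200°) = -0.0079, h₀ = 1.5787 rad.
Bracket: h₀ sin ϕ sin δ + cos ϕ cos δ sin h₀ = 1.5787×0.35347×0.02094 + 0.93544×0.99978×0.99997 = 0.011685 + 0.935206 = 0.946891.
Q̄ = (S_0/π) × [bracket] = (2667/π) × 0.946891 = 803.85 W/m².
— Configuration B (ϕ=-11.0°):
Solar declination: sin δ = sin ε · sin L_s = sin 48.30° × sin 215.8° = -0.43675, so δ = -25.897°.
cos h₀ = −tan(-11.0°) tan(-25.897°) = -0.0944, h₀ = 1.6653 rad.
Bracket: h₀ sin ϕ sin δ + cos ϕ cos δ sin h₀ = 1.6653×-0.19081×-0.43675 + 0.98163×0.89958×0.99554 = 0.138780 + 0.879116 = 1.017896.
Q̄ = (S_0/π) × [bracket] = (2667/π) × 1.017896 = 864.12 W/m².
Ratio Q̄_A / Q̄_B = 803.85 / 864.12 = 0.9303.

Q̄_A / Q̄_B ≈ 0.930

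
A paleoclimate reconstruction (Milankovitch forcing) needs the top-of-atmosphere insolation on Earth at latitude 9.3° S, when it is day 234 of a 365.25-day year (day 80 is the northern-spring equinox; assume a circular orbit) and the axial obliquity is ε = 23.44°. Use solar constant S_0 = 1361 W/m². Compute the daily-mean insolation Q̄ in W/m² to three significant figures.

Solar longitude: L_s = 360° × (234 − 80)/365.25 = 151.786°.
sin δ = sin 23.44° × sin 151.786° = 0.18806, so δ = +10.839°.
cos h₀ = −tan(-9.3°) tan(+10.839°) = 0.0314, h₀ = 1.5394 rad.
Bracket: h₀ sin ϕ sin δ + cos ϕ cos δ sin h₀ = 1.5394×-0.16160×0.18806 + 0.98686×0.98216×0.99951 = -0.046783 + 0.968779 = 0.921996.
Q̄ = (S_0/π) × [bracket] = (1361/π) × 0.921996 = 399.4 W/m².

Q̄ ≈ 399 W/m²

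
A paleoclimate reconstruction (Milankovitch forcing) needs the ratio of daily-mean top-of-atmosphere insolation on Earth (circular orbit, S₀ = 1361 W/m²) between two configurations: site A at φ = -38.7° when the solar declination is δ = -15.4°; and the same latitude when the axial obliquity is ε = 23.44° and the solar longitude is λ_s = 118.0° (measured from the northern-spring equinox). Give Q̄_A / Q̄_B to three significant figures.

— Configuration A (φ=-38.7°):
cos H₀ = −tan(-38.7°) tan(-15.400°) = -0.2207, H₀ = 1.7933 rad.
Bracket: H₀ sin φ sin δ + cos φ cos δ sin H₀ = 1.7933×-0.62524×-0.26556 + 0.78043×0.96410×0.97535 = 0.297757 + 0.733866 = 1.031623.
Q̄ = (S₀/π) × [bracket] = (1361/π) × 1.031623 = 446.92 W/m².
— Configuration B (φ=-38.7°):
Solar declination: sin δ = sin ε · sin λ_s = sin 23.44° × sin 118.0° = 0.35123, so δ = +20.562°.
cos H₀ = −tan(-38.7°) tan(+20.562°) = 0.3005, H₀ = 1.2655 rad.
Bracket: H₀ sin φ sin δ + cos φ cos δ sin H₀ = 1.2655×-0.62524×0.35123 + 0.78043×0.93629×0.95377 = -0.277908 + 0.696928 = 0.419020.
Q̄ = (S₀/π) × [bracket] = (1361/π) × 0.419020 = 181.53 W/m².
Ratio Q̄_A / Q̄_B = 446.92 / 181.53 = 2.462.

Q̄_A / Q̄_B ≈ 2.46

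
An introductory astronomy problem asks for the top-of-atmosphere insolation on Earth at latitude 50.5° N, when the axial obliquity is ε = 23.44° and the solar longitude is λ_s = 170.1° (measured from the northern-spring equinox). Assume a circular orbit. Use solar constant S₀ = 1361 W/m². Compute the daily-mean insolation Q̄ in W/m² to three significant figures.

Solar declination: sin δ = sin ε · sin λ_s = sin 23.44° × sin 170.1° = 0.06839, so δ = +3.922°.
cos H₀ = −tan(+50.5°) tan(+3.922°) = -0.0832, H₀ = 1.6541 rad.
Bracket: H₀ sin φ sin δ + cos φ cos δ sin H₀ = 1.6541×0.77162×0.06839 + 0.63608×0.99766×0.99654 = 0.087289 + 0.632396 = 0.719685.
Q̄ = (S₀/π) × [bracket] = (1361/π) × 0.719685 = 311.8 W/m².

Q̄ ≈ 312 W/m²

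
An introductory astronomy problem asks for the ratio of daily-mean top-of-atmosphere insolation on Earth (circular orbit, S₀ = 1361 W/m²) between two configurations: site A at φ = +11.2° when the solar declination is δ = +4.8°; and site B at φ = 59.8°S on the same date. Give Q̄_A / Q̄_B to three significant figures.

— Configuration A (φ=+11.2°):
cos H₀ = −tan(+11.2°) tan(+4.800°) = -0.0166, H₀ = 1.5874 rad.
Bracket: H₀ sin φ sin δ + cos φ cos δ sin H₀ = 1.5874×0.19423×0.08368 + 0.98096×0.99649×0.99986 = 0.025800 + 0.977380 = 1.003180.
Q̄ = (S₀/π) × [bracket] = (1361/π) × 1.003180 = 434.60 W/m².
— Configuration B (φ=-59.8°):
cos H₀ = −tan(-59.8°) tan(+4.800°) = 0.1443, H₀ = 1.4260 rad.
Bracket: H₀ sin φ sin δ + cos φ cos δ sin H₀ = 1.4260×-0.86427×0.08368 + 0.50302×0.99649×0.98954 = -0.103131 + 0.496011 = 0.392880.
Q̄ = (S₀/π) × [bracket] = (1361/π) × 0.392880 = 170.20 W/m².
Ratio Q̄_A / Q̄_B = 434.60 / 170.20 = 2.553.

Q̄_A / Q̄_B ≈ 2.55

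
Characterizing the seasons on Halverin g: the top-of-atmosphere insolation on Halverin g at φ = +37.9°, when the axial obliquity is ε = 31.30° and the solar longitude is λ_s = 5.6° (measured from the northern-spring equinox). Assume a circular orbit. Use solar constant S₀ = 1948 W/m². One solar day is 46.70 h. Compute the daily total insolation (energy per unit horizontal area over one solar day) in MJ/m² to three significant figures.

87.3 MJ/m²

Solar declination: sin δ = sin ε · sin λ_s = sin 31.30° × sin 5.6° = 0.05070, so δ = +2.906°.
cos H₀ = −tan(+37.9°) tan(+2.906°) = -0.0395, H₀ = 1.6103 rad.
Bracket: H₀ sin φ sin δ + cos φ cos δ sin H₀ = 1.6103×0.61429×0.05070 + 0.78908×0.99871×0.99922 = 0.050152 + 0.787447 = 0.837599.
Q̄ = (S₀/π) × [bracket] = (1948/π) × 0.837599 = 519.37 W/m².
Daily total = Q̄ × 46.70 h × 3600 s/h = 519.37 × 46.70 × 3600 / 10⁶ = 87.32 MJ/m².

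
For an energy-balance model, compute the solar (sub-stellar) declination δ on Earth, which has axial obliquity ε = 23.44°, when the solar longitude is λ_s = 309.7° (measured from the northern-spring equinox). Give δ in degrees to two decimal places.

sin δ = sin ε · sin λ_s = sin 23.44° × sin 309.7° = -0.306058.
δ = arcsin(-0.306058) = -17.82°.

δ = -17.82°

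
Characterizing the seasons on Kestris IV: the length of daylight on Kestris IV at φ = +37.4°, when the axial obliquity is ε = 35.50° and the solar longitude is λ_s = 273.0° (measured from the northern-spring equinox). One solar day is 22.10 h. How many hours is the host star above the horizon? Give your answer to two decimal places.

Solar declination: sin δ = sin ε · sin λ_s = sin 35.50° × sin 273.0° = -0.57991, so δ = -35.444°.
cos H₀ = −tan φ · tan δ = −tan(+37.4°) × tan(-35.444°) = 0.5442, so H₀ = 0.9953 rad = 57.03°.
Daylight = 2H₀/(2π) × 22.10 h = (0.9953/π) × 22.10 = 7.00 h.

7.00 h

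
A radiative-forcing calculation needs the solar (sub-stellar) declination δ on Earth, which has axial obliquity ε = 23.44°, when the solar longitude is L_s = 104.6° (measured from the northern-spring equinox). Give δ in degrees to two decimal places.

sin δ = sin ε · sin L_s = sin 23.44° × sin 104.6° = 0.384944.
δ = arcsin(0.384944) = +22.64°.

δ = +22.64°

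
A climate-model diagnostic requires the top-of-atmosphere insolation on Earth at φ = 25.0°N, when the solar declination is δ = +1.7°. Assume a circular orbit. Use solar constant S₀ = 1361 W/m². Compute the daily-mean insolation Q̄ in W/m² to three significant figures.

Q̄ ≈ 401 W/m²

cos H₀ = −tan(+25.0°) tan(+1.700°) = -0.0138, H₀ = 1.5846 rad.
Bracket: H₀ sin φ sin δ + cos φ cos δ sin H₀ = 1.5846×0.42262×0.02967 + 0.90631×0.99956×0.99990 = 0.019870 + 0.905821 = 0.925691.
Q̄ = (S₀/π) × [bracket] = (1361/π) × 0.925691 = 401.0 W/m².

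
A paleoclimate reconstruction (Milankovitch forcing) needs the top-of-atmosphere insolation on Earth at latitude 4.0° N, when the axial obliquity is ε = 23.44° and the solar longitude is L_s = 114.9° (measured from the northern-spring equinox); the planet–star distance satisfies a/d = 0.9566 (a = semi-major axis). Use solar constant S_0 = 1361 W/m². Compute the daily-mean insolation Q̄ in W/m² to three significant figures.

Solar declination: sin δ = sin ε · sin L_s = sin 23.44° × sin 114.9° = 0.36081, so δ = +21.150°.
cos h₀ = −tan(+4.0°) tan(+21.150°) = -0.0271, h₀ = 1.5979 rad.
Bracket: h₀ sin ϕ sin δ + cos ϕ cos δ sin h₀ = 1.5979×0.06976×0.36081 + 0.99756×0.93264×0.99963 = 0.040219 + 0.930020 = 0.970239.
Inverse-square distance factor (a/d)² = 0.9566² = 0.915084.
Q̄ = (S_0/π) × 0.915084 × [bracket] = (1361/π) × 0.915084 × 0.970239 = 384.6 W/m².

Q̄ ≈ 385 W/m²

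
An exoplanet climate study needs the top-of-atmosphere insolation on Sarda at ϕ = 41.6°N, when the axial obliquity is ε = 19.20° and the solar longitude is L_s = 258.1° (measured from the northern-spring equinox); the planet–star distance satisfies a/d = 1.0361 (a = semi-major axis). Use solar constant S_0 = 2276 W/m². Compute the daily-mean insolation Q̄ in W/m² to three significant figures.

Solar declination: sin δ = sin ε · sin L_s = sin 19.20° × sin 258.1° = -0.32180, so δ = -18.772°.
cos h₀ = −tan(+41.6°) tan(-18.772°) = 0.3018, h₀ = 1.2643 rad.
Bracket: h₀ sin ϕ sin δ + cos ϕ cos δ sin h₀ = 1.2643×0.66393×-0.32180 + 0.74780×0.94681×0.95338 = -0.270121 + 0.675016 = 0.404895.
Inverse-square distance factor (a/d)² = 1.0361² = 1.073503.
Q̄ = (S_0/π) × 1.073503 × [bracket] = (2276/π) × 1.073503 × 0.404895 = 314.9 W/m².

Q̄ ≈ 315 W/m²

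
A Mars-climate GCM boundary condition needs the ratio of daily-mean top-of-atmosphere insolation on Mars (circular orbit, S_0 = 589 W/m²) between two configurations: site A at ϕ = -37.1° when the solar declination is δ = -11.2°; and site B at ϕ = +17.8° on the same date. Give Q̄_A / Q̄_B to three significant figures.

Q̄_A / Q̄_B ≈ 1.16

— Configuration A (ϕ=-37.1°):
cos h₀ = −tan(-37.1°) tan(-11.200°) = -0.1498, h₀ = 1.7211 rad.
Bracket: h₀ sin ϕ sin δ + cos ϕ cos δ sin h₀ = 1.7211×-0.60321×-0.19423 + 0.79758×0.98096×0.98872 = 0.201647 + 0.773569 = 0.975216.
Q̄ = (S_0/π) × [bracket] = (589/π) × 0.975216 = 182.84 W/m².
— Configuration B (ϕ=+17.8°):
cos h₀ = −tan(+17.8°) tan(-11.200°) = 0.0636, h₀ = 1.5072 rad.
Bracket: h₀ sin ϕ sin δ + cos ϕ cos δ sin h₀ = 1.5072×0.30570×-0.19423 + 0.95213×0.98096×0.99798 = -0.089492 + 0.932115 = 0.842623.
Q̄ = (S_0/π) × [bracket] = (589/π) × 0.842623 = 157.98 W/m².
Ratio Q̄_A / Q̄_B = 182.84 / 157.98 = 1.157.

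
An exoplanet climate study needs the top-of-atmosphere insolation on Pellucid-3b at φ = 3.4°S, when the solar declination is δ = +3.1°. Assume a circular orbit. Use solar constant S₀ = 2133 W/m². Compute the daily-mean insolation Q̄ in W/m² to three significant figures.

Q̄ ≈ 673 W/m²

cos H₀ = −tan(-3.4°) tan(+3.100°) = 0.0032, H₀ = 1.5676 rad.
Bracket: H₀ sin φ sin δ + cos φ cos δ sin H₀ = 1.5676×-0.05931×0.05408 + 0.99824×0.99854×0.99999 = -0.005028 + 0.996773 = 0.991745.
Q̄ = (S₀/π) × [bracket] = (2133/π) × 0.991745 = 673.4 W/m².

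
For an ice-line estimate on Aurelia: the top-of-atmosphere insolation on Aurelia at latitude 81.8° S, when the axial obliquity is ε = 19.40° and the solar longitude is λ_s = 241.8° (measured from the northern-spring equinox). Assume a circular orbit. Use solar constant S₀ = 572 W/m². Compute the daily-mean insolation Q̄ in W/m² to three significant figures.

Q̄ ≈ 166 W/m²

Solar declination: sin δ = sin ε · sin λ_s = sin 19.40° × sin 241.8° = -0.29273, so δ = -17.022°.
cos H₀ = −tan(-81.8°) tan(-17.022°) = -2.1245 ≤ −1 ⇒ polar day, H₀ = π.
Bracket: H₀ sin φ sin δ + cos φ cos δ sin H₀ = 3.1416×-0.98978×-0.29273 + 0.14263×0.95619×0.00000 = 0.910242 + 0.000000 = 0.910242.
Q̄ = (S₀/π) × [bracket] = (572/π) × 0.910242 = 165.7 W/m².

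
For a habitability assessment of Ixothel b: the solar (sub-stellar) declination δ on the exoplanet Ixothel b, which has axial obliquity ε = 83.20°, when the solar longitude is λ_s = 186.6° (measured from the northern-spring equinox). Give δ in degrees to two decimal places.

δ = -6.55°

sin δ = sin ε · sin λ_s = sin 83.20° × sin 186.6° = -0.114129.
δ = arcsin(-0.114129) = -6.55°.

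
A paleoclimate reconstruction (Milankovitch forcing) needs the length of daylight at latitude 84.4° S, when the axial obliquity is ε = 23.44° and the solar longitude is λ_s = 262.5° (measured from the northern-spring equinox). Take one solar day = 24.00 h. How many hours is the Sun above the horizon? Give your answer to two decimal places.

Solar declination: sin δ = sin ε · sin λ_s = sin 23.44° × sin 262.5° = -0.39439, so δ = -23.228°.
Sunrise equation: cos H₀ = −tan φ · tan δ = -4.3770 ≤ −1, so the Sun never sets (polar day) and H₀ = π.
Daylight = 2H₀/(2π) × 24.00 h = (3.1416/π) × 24.00 = 24.00 h.

24.00 h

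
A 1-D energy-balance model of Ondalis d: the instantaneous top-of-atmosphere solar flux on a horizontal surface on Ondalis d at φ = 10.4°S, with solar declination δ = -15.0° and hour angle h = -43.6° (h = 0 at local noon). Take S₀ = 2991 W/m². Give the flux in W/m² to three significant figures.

cos θ_z = sin φ sin δ + cos φ cos δ cos h = 0.046722 + 0.688005 = 0.734727.
Flux = S₀ · cos θ_z = 2991 × 0.734727 = 2198 W/m².

2.20e+03 W/m²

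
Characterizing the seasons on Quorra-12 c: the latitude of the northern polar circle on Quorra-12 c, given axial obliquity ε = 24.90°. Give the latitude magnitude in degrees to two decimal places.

The polar circle is the lowest latitude that experiences at least one full rotation of continuous daylight at the northern-summer solstice; it lies at |φ| = 90° − ε = 90° − 24.90° = 65.10°.

65.10°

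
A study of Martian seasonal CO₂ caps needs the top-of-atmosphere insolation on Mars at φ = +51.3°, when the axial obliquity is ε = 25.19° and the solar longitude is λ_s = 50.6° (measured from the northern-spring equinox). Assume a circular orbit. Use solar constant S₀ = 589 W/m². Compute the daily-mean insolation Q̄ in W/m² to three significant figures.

Solar declination: sin δ = sin ε · sin λ_s = sin 25.19° × sin 50.6° = 0.32889, so δ = +19.202°.
cos H₀ = −tan(+51.3°) tan(+19.202°) = -0.4347, H₀ = 2.0205 rad.
Bracket: H₀ sin φ sin δ + cos φ cos δ sin H₀ = 2.0205×0.78043×0.32889 + 0.62524×0.94437×0.90057 = 0.518613 + 0.531749 = 1.050362.
Q̄ = (S₀/π) × [bracket] = (589/π) × 1.050362 = 196.9 W/m².

Q̄ ≈ 197 W/m²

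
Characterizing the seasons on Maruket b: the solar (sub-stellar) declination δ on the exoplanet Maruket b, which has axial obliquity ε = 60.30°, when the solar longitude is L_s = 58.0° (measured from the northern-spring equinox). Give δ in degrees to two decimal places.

δ = +47.45°

sin δ = sin ε · sin L_s = sin 60.30° × sin 58.0° = 0.736641.
δ = arcsin(0.736641) = +47.45°.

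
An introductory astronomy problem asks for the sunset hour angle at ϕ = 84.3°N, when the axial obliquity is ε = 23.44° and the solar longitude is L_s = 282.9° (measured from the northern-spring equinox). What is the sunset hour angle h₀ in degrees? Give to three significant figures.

h₀ = 0.00°

Solar declination: sin δ = sin ε · sin L_s = sin 23.44° × sin 282.9° = -0.38775, so δ = -22.814°.
cos h₀ = −tan ϕ · tan δ = 4.2145 ≥ 1, so the Sun never rises (polar night) and h₀ = 0.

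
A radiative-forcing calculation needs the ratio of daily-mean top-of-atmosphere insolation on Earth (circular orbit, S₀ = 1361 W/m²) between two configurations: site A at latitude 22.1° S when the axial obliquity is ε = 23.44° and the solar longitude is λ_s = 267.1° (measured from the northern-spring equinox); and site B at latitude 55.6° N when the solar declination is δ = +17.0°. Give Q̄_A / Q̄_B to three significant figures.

— Configuration A (φ=-22.1°):
Solar declination: sin δ = sin ε · sin λ_s = sin 23.44° × sin 267.1° = -0.39728, so δ = -23.408°.
cos H₀ = −tan(-22.1°) tan(-23.408°) = -0.1758, H₀ = 1.7475 rad.
Bracket: H₀ sin φ sin δ + cos φ cos δ sin H₀ = 1.7475×-0.37622×-0.39728 + 0.92653×0.91770×0.98443 = 0.261190 + 0.837038 = 1.098228.
Q̄ = (S₀/π) × [bracket] = (1361/π) × 1.098228 = 475.77 W/m².
— Configuration B (φ=+55.6°):
cos H₀ = −tan(+55.6°) tan(+17.000°) = -0.4465, H₀ = 2.0337 rad.
Bracket: H₀ sin φ sin δ + cos φ cos δ sin H₀ = 2.0337×0.82511×0.29237 + 0.56497×0.95630×0.89478 = 0.490605 + 0.483432 = 0.974037.
Q̄ = (S₀/π) × [bracket] = (1361/π) × 0.974037 = 421.97 W/m².
Ratio Q̄_A / Q̄_B = 475.77 / 421.97 = 1.127.

Q̄_A / Q̄_B ≈ 1.13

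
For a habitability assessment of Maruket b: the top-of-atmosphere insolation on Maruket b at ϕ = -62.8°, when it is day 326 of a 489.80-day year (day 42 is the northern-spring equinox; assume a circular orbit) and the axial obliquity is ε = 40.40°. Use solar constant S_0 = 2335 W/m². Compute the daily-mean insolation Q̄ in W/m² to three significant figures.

Q̄ ≈ 715 W/m²

Solar longitude: L_s = 360° × (326 − 42)/489.80 = 208.738°.
sin δ = sin 40.40° × sin 208.738° = -0.31162, so δ = -18.157°.
cos h₀ = −tan(-62.8°) tan(-18.157°) = -0.6381, h₀ = 2.2629 rad.
Bracket: h₀ sin ϕ sin δ + cos ϕ cos δ sin h₀ = 2.2629×-0.88942×-0.31162 + 0.45710×0.95021×0.76993 = 0.627188 + 0.334412 = 0.961600.
Q̄ = (S_0/π) × [bracket] = (2335/π) × 0.961600 = 714.7 W/m².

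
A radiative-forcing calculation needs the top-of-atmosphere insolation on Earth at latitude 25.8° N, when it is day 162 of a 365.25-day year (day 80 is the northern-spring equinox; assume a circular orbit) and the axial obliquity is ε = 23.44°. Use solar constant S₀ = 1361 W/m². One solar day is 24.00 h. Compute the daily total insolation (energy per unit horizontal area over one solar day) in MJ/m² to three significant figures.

Solar longitude: λ_s = 360° × (162 − 80)/365.25 = 80.821°.
sin δ = sin 23.44° × sin 80.821° = 0.39270, so δ = +23.122°.
cos H₀ = −tan(+25.8°) tan(+23.122°) = -0.2064, H₀ = 1.7787 rad.
Bracket: H₀ sin φ sin δ + cos φ cos δ sin H₀ = 1.7787×0.43523×0.39270 + 0.90032×0.91967×0.97846 = 0.304006 + 0.810162 = 1.114168.
Q̄ = (S₀/π) × [bracket] = (1361/π) × 1.114168 = 482.68 W/m².
Daily total = Q̄ × 24.00 h × 3600 s/h = 482.68 × 24.00 × 3600 / 10⁶ = 41.70 MJ/m².

41.7 MJ/m²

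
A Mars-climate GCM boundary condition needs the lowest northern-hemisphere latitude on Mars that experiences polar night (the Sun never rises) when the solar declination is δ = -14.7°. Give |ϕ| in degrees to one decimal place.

Polar night requires cos h₀ = −tan ϕ tan δ ≥ 1, i.e. tan ϕ tan δ ≤ −1.
The boundary is |tan ϕ| · |tan δ| = 1, so |ϕ| = 90° − |δ| = 90° − 14.7° = 75.3° in the northern hemisphere.

|ϕ| = 75.3°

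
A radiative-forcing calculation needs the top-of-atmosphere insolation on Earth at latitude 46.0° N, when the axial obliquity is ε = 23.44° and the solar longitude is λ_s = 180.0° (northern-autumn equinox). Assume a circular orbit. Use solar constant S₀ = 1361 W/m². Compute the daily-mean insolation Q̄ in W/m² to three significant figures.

Solar declination: sin δ = sin ε · sin λ_s = sin 23.44° × sin 180.0° = 0.00000, so δ = +0.000°.
cos H₀ = −tan(+46.0°) tan(+0.000°) = -0.0000, H₀ = 1.5708 rad.
Bracket: H₀ sin φ sin δ + cos φ cos δ sin H₀ = 1.5708×0.71934×0.00000 + 0.69466×1.00000×1.00000 = 0.000000 + 0.694660 = 0.694660.
Q̄ = (S₀/π) × [bracket] = (1361/π) × 0.694660 = 300.9 W/m².

Q̄ ≈ 301 W/m²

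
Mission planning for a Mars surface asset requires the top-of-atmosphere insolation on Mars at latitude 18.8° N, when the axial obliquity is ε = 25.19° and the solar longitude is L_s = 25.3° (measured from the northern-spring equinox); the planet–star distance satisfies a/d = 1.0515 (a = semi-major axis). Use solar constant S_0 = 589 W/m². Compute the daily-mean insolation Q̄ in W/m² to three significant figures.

Q̄ ≈ 212 W/m²

Solar declination: sin δ = sin ε · sin L_s = sin 25.19° × sin 25.3° = 0.18189, so δ = +10.480°.
cos h₀ = −tan(+18.8°) tan(+10.480°) = -0.0630, h₀ = 1.6338 rad.
Bracket: h₀ sin ϕ sin δ + cos ϕ cos δ sin h₀ = 1.6338×0.32227×0.18189 + 0.94665×0.98332×0.99802 = 0.095770 + 0.929017 = 1.024787.
Inverse-square distance factor (a/d)² = 1.0515² = 1.105652.
Q̄ = (S_0/π) × 1.105652 × [bracket] = (589/π) × 1.105652 × 1.024787 = 212.4 W/m².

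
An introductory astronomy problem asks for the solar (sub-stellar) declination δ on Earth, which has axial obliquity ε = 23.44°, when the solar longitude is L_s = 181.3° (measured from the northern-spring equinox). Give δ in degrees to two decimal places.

δ = -0.52°

sin δ = sin ε · sin L_s = sin 23.44° × sin 181.3° = -0.009025.
δ = arcsin(-0.009025) = -0.52°.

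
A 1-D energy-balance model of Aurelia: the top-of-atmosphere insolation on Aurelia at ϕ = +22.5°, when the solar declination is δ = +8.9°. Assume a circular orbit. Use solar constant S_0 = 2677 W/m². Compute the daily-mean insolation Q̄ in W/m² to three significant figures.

cos h₀ = −tan(+22.5°) tan(+8.900°) = -0.0649, h₀ = 1.6357 rad.
Bracket: h₀ sin ϕ sin δ + cos ϕ cos δ sin h₀ = 1.6357×0.38268×0.15471 + 0.92388×0.98796×0.99789 = 0.096841 + 0.910831 = 1.007672.
Q̄ = (S_0/π) × [bracket] = (2677/π) × 1.007672 = 858.7 W/m².

Q̄ ≈ 859 W/m²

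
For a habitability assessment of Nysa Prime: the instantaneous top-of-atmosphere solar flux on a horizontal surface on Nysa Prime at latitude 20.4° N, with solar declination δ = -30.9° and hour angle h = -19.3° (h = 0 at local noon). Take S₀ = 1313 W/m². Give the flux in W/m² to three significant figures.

762 W/m²

cos θ_z = sin φ sin δ + cos φ cos δ cos h = -0.179006 + 0.759051 = 0.580045.
Flux = S₀ · cos θ_z = 1313 × 0.580045 = 761.6 W/m².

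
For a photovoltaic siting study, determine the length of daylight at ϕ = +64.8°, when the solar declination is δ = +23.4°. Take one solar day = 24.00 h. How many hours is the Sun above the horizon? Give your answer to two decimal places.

cos h₀ = −tan ϕ · tan δ = −tan(+64.8°) × tan(+23.400°) = -0.9196, so h₀ = 2.7379 rad = 156.87°.
Daylight = 2h₀/(2π) × 24.00 h = (2.7379/π) × 24.00 = 20.92 h.

20.92 h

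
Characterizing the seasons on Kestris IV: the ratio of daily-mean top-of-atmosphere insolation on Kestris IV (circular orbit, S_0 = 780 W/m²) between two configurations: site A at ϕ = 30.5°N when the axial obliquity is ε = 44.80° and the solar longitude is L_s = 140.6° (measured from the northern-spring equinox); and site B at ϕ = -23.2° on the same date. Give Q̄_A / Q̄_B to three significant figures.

— Configuration A (ϕ=+30.5°):
Solar declination: sin δ = sin ε · sin L_s = sin 44.80° × sin 140.6° = 0.44725, so δ = +26.568°.
cos h₀ = −tan(+30.5°) tan(+26.568°) = -0.2946, h₀ = 1.8698 rad.
Bracket: h₀ sin ϕ sin δ + cos ϕ cos δ sin h₀ = 1.8698×0.50754×0.44725 + 0.86163×0.89441×0.95563 = 0.424439 + 0.736457 = 1.160896.
Q̄ = (S_0/π) × [bracket] = (780/π) × 1.160896 = 288.23 W/m².
— Configuration B (ϕ=-23.2°):
cos h₀ = −tan(-23.2°) tan(+26.568°) = 0.2143, h₀ = 1.3548 rad.
Bracket: h₀ sin ϕ sin δ + cos ϕ cos δ sin h₀ = 1.3548×-0.39394×0.44725 + 0.91914×0.89441×0.97676 = -0.238702 + 0.802983 = 0.564281.
Q̄ = (S_0/π) × [bracket] = (780/π) × 0.564281 = 140.10 W/m².
Ratio Q̄_A / Q̄_B = 288.23 / 140.10 = 2.057.

Q̄_A / Q̄_B ≈ 2.06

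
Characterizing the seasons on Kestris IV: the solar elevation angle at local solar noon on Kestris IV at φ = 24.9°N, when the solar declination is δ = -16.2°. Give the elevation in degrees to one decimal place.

48.9°

At local noon the hour angle is zero, so the zenith angle equals |φ − δ| = |+24.9° − (-16.200°)| = 41.100°.
Elevation = 90° − 41.100° = 48.9°.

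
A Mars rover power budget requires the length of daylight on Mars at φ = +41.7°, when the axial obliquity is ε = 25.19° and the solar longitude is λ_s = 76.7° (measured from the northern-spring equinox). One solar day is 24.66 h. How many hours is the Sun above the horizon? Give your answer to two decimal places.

15.61 h

Solar declination: sin δ = sin ε · sin λ_s = sin 25.19° × sin 76.7° = 0.41421, so δ = +24.469°.
cos H₀ = −tan φ · tan δ = −tan(+41.7°) × tan(+24.469°) = -0.4055, so H₀ = 1.9883 rad = 113.92°.
Daylight = 2H₀/(2π) × 24.66 h = (1.9883/π) × 24.66 = 15.61 h.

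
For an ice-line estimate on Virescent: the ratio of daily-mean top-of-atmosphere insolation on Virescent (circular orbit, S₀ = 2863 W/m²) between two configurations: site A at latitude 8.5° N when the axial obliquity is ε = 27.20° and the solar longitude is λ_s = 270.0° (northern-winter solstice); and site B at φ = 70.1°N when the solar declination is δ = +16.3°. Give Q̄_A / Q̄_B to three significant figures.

— Configuration A (φ=+8.5°):
Solar declination: sin δ = sin ε · sin λ_s = sin 27.20° × sin 270.0° = -0.45710, so δ = -27.200°.
cos H₀ = −tan(+8.5°) tan(-27.200°) = 0.0768, H₀ = 1.4939 rad.
Bracket: H₀ sin φ sin δ + cos φ cos δ sin H₀ = 1.4939×0.14781×-0.45710 + 0.98902×0.88942×0.99705 = -0.100934 + 0.877059 = 0.776125.
Q̄ = (S₀/π) × [bracket] = (2863/π) × 0.776125 = 707.30 W/m².
— Configuration B (φ=+70.1°):
cos H₀ = −tan(+70.1°) tan(+16.300°) = -0.8078, H₀ = 2.5112 rad.
Bracket: H₀ sin φ sin δ + cos φ cos δ sin H₀ = 2.5112×0.94029×0.28067 + 0.34038×0.95981×0.58945 = 0.662734 + 0.192573 = 0.855307.
Q̄ = (S₀/π) × [bracket] = (2863/π) × 0.855307 = 779.46 W/m².
Ratio Q̄_A / Q̄_B = 707.30 / 779.46 = 0.9074.

Q̄_A / Q̄_B ≈ 0.907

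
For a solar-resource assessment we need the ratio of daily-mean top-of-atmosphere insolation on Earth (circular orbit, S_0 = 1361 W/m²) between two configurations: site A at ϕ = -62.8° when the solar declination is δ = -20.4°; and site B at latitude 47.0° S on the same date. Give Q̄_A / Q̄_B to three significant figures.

— Configuration A (ϕ=-62.8°):
cos h₀ = −tan(-62.8°) tan(-20.400°) = -0.7236, h₀ = 2.3798 rad.
Bracket: h₀ sin ϕ sin δ + cos ϕ cos δ sin h₀ = 2.3798×-0.88942×-0.34857 + 0.45710×0.93728×0.69019 = 0.737798 + 0.295699 = 1.033497.
Q̄ = (S_0/π) × [bracket] = (1361/π) × 1.033497 = 447.73 W/m².
— Configuration B (ϕ=-47.0°):
cos h₀ = −tan(-47.0°) tan(-20.400°) = -0.3988, h₀ = 1.9810 rad.
Bracket: h₀ sin ϕ sin δ + cos ϕ cos δ sin h₀ = 1.9810×-0.73135×-0.34857 + 0.68200×0.93728×0.91703 = 0.505010 + 0.586188 = 1.091198.
Q̄ = (S_0/π) × [bracket] = (1361/π) × 1.091198 = 472.73 W/m².
Ratio Q̄_A / Q̄_B = 447.73 / 472.73 = 0.9471.

Q̄_A / Q̄_B ≈ 0.947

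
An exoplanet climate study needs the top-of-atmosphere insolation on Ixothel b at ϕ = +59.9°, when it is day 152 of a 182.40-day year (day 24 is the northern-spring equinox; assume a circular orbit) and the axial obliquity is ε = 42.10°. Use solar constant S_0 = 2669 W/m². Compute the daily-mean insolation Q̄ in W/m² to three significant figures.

Q̄ ≈ 0.00 W/m²

Solar longitude: L_s = 360° × (152 − 24)/182.40 = 252.632°.
sin δ = sin 42.10° × sin 252.632° = -0.63986, so δ = -39.781°.
cos h₀ = −tan(+59.9°) tan(-39.781°) = 1.4363 ≥ 1 ⇒ polar night, h₀ = 0 and Q̄ = 0.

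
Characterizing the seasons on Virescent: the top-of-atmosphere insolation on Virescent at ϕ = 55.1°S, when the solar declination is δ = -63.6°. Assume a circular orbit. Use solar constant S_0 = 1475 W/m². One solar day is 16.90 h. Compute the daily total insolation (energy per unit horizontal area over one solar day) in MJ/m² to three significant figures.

65.9 MJ/m²

cos h₀ = −tan(-55.1°) tan(-63.600°) = -2.8877 ≤ −1 ⇒ polar day, h₀ = π.
Bracket: h₀ sin ϕ sin δ + cos ϕ cos δ sin h₀ = 3.1416×-0.82015×-0.89571 + 0.57215×0.44464×0.00000 = 2.307871 + 0.000000 = 2.307871.
Q̄ = (S_0/π) × [bracket] = (1475/π) × 2.307871 = 1083.6 W/m².
Daily total = Q̄ × 16.90 h × 3600 s/h = 1083.6 × 16.90 × 3600 / 10⁶ = 65.93 MJ/m².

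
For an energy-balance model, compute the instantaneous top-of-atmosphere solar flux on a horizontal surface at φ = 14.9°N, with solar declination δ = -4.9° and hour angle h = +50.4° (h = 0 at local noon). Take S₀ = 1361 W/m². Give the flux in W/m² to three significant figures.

805 W/m²

cos θ_z = sin φ sin δ + cos φ cos δ cos h = -0.021963 + 0.613740 = 0.591777.
Flux = S₀ · cos θ_z = 1361 × 0.591777 = 805.4 W/m².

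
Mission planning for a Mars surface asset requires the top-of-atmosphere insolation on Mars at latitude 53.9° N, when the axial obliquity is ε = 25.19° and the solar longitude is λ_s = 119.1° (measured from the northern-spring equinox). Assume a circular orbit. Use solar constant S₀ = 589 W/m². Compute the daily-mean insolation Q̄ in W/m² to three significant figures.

Q̄ ≈ 207 W/m²

Solar declination: sin δ = sin ε · sin λ_s = sin 25.19° × sin 119.1° = 0.37190, so δ = +21.833°.
cos H₀ = −tan(+53.9°) tan(+21.833°) = -0.5494, H₀ = 2.1524 rad.
Bracket: H₀ sin φ sin δ + cos φ cos δ sin H₀ = 2.1524×0.80799×0.37190 + 0.58920×0.92827×0.83556 = 0.646778 + 0.456998 = 1.103776.
Q̄ = (S₀/π) × [bracket] = (589/π) × 1.103776 = 206.9 W/m².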